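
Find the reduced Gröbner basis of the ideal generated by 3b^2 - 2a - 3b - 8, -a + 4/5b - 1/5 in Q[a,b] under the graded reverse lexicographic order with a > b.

G = {b^2 - 23/15b - 38/15, a - 4/5b + 1/5}

f_1 = 3b^2 - 2a - 3b - 8, LT = b^2.
f_2 = -a + 4/5b - 1/5, LT = a.

The S-polynomials (S(f_1,f_2)) all reduce to 0 modulo the current basis, so we have a Gröbner basis.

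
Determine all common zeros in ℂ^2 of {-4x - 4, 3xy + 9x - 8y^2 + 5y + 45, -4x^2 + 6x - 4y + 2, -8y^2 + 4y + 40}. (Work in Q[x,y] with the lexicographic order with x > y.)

{(-1, -2)}

Compute a lex Gröbner basis by Buchberger's algorithm.
f_1 = -4x - 4, LT = x.
f_2 = 3xy + 9x - 8y^2 + 5y + 45, LT = xy.
f_3 = -4x^2 + 6x - 4y + 2, LT = x^2.
f_4 = -8y^2 + 4y + 40, LT = y^2.

S(f_1,f_2): lcm = xy. S = -3x + 8/3y^2 - 2/3y - 15.
  leading term x: subtract (3/4)·f_1 from -3x + 8/3y^2 - 2/3y - 15 → 8/3y^2 - 2/3y - 12
  leading term y^2: subtract (-1/3)·f_4 from 8/3y^2 - 2/3y - 12 → 2/3y + 4/3
  leading term y: no divisor's leading term divides it; move 2/3y to the remainder.
  leading term 1: no divisor's leading term divides it; move 4/3 to the remainder.
  remainder 2/3y + 4/3 ≠ 0; add h_5 = 2/3y + 4/3 to the basis.

S(f_1,f_3): lcm = x^2. S = 5/2x - y + 1/2.
  leading term x: subtract (-5/8)·f_1 from 5/2x - y + 1/2 → -y - 2
  leading term y: subtract (-3/2)·h_5 from -y - 2 → 0
  remainder 0.

S(f_1,f_4): leading monomials are coprime, so the S-polynomial reduces to 0 (Buchberger's first criterion).
S(f_2,f_3): lcm = x^2y. S = 3x^2 - 8/3xy^2 + 19/6xy + 15x - y^2 + 1/2y.
  leading term x^2: subtract (-3/4x)·f_1 from 3x^2 - 8/3xy^2 + 19/6xy + 15x - y^2 + 1/2y → -8/3xy^2 + 19/6xy + 12x - y^2 + 1/2y
  leading term xy^2: subtract (2/3y^2)·f_1 from -8/3xy^2 + 19/6xy + 12x - y^2 + 1/2y → 19/6xy + 12x + 5/3y^2 + 1/2y
  leading term xy: subtract (-19/24y)·f_1 from 19/6xy + 12x + 5/3y^2 + 1/2y → 12x + 5/3y^2 - 8/3y
  leading term x: subtract (-3)·f_1 from 12x + 5/3y^2 - 8/3y → 5/3y^2 - 8/3y - 12
  leading term y^2: subtract (-5/24)·f_4 from 5/3y^2 - 8/3y - 12 → -11/6y - 11/3
  leading term y: subtract (-11/4)·h_5 from -11/6y - 11/3 → 0
  remainder 0.

S(f_2,f_4): lcm = xy^2. S = 7/2xy + 5x - 8/3y^3 + 5/3y^2 + 15y.
  leading term xy: subtract (-7/8y)·f_1 from 7/2xy + 5x - 8/3y^3 + 5/3y^2 + 15y → 5x - 8/3y^3 + 5/3y^2 + 23/2y
  leading term x: subtract (-5/4)·f_1 from 5x - 8/3y^3 + 5/3y^2 + 23/2y → -8/3y^3 + 5/3y^2 + 23/2y - 5
  leading term y^3: subtract (1/3y)·f_4 from -8/3y^3 + 5/3y^2 + 23/2y - 5 → 1/3y^2 - 11/6y - 5
  leading term y^2: subtract (-1/24)·f_4 from 1/3y^2 - 11/6y - 5 → -5/3y - 10/3
  leading term y: subtract (-5/2)·h_5 from -5/3y - 10/3 → 0
  remainder 0.

S(f_3,f_4): leading monomials are coprime, so the S-polynomial reduces to 0 (Buchberger's first criterion).
S(f_1,h_5): leading monomials are coprime, so the S-polynomial reduces to 0 (Buchberger's first criterion).
S(f_2,h_5): lcm = xy. S = x - 8/3y^2 + 5/3y + 15.
  leading term x: subtract (-1/4)·f_1 from x - 8/3y^2 + 5/3y + 15 → -8/3y^2 + 5/3y + 14
  leading term y^2: subtract (1/3)·f_4 from -8/3y^2 + 5/3y + 14 → 1/3y + 2/3
  leading term y: subtract (1/2)·h_5 from 1/3y + 2/3 → 0
  remainder 0.

S(f_3,h_5): leading monomials are coprime, so the S-polynomial reduces to 0 (Buchberger's first criterion).
S(f_4,h_5): lcm = y^2. S = -5/2y - 5.
  leading term y: subtract (-15/4)·h_5 from -5/2y - 5 → 0
  remainder 0.

Every S-polynomial of the final basis reduces to 0, so we have a Gröbner basis.
Inter-reduce: drop elements whose leading term is divisible by another's, tail-reduce, and make monic.
Reduced Gröbner basis: {x + 1, y + 2}.

A lex Gröbner basis eliminates variables successively. Here y + 2 depends only on y, with roots {-2}; lifting each root through the earlier basis elements recovers the full solutions.
  y = -2: the earlier basis element becomes x + 1 = 0, giving x = -1 — point (-1, -2).
This is the nonlinear analogue of row-reducing a linear system.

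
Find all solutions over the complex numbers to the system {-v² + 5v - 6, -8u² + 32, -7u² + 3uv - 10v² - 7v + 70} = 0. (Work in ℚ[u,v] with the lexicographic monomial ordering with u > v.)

{(2, 2)}

Compute a lex Gröbner basis by Buchberger's algorithm.
f_1 = -v² + 5v - 6, LT = v².
f_2 = -8u² + 32, LT = u².
f_3 = -7u² + 3uv - 10v² - 7v + 70, LT = u².

S(f_2,f_3): lcm = u². S = 3/7uv - 10/7v² - v + 6.
  leading term uv: no divisor's leading term divides it; move 3/7uv to the remainder.
  leading term v²: subtract (10/7)·f_1 from -10/7v² - v + 6 → -57/7v + 102/7
  leading term v: no divisor's leading term divides it; move -57/7v to the remainder.
  leading term 1: no divisor's leading term divides it; move 102/7 to the remainder.
  remainder 3/7uv - 57/7v + 102/7 ≠ 0; add h_4 = 3/7uv - 57/7v + 102/7 to the basis.

S(f_1,h_4): lcm = uv². S = -5uv + 6u + 19v² - 34v.
  leading term uv: subtract (-35/3)·h_4 from -5uv + 6u + 19v² - 34v → 6u + 19v² - 129v + 170
  leading term u: no divisor's leading term divides it; move 6u to the remainder.
  leading term v²: subtract (-19)·f_1 from 19v² - 129v + 170 → -34v + 56
  leading term v: no divisor's leading term divides it; move -34v to the remainder.
  leading term 1: no divisor's leading term divides it; move 56 to the remainder.
  remainder 6u - 34v + 56 ≠ 0; add h_5 = 6u - 34v + 56 to the basis.

S(f_2,h_4): lcm = u²v. S = 19uv - 34u - 4v.
  leading term uv: subtract (133/3)·h_4 from 19uv - 34u - 4v → -34u + 357v - 646
  leading term u: subtract (-17/3)·h_5 from -34u + 357v - 646 → 493/3v - 986/3
  leading term v: no divisor's leading term divides it; move 493/3v to the remainder.
  leading term 1: no divisor's leading term divides it; move -986/3 to the remainder.
  remainder 493/3v - 986/3 ≠ 0; add h_6 = 493/3v - 986/3 to the basis.

The other S-polynomials (S(f_1,f_2), S(f_1,f_3), S(f_3,h_4), S(f_1,h_5), S(f_2,h_5), S(f_3,h_5), S(h_4,h_5), S(f_1,h_6), S(f_2,h_6), S(f_3,h_6), S(h_4,h_6), S(h_5,h_6)) all reduce to 0 modulo the current basis, so we have a Gröbner basis.
Inter-reduce: drop elements whose leading term is divisible by another's, tail-reduce, and make monic.
Reduced Gröbner basis: {u - 2, v - 2}.

From the last basis element, v - 2 = 0, so v takes values in {2}. Each choice, substituted upward through the basis, yields the corresponding point(s) of the solution set.
  v = 2: the earlier basis element becomes u - 2 = 0, giving u = 2 — point (2, 2).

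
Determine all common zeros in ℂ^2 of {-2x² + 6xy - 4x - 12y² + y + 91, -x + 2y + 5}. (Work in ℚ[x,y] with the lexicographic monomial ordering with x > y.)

{(-1, -3), (27/4, 7/8)}

Compute a lex Gröbner basis by Buchberger's algorithm.
f_1 = -2x² + 6xy - 4x - 12y² + y + 91, LT = x².
f_2 = -x + 2y + 5, LT = x.

S(f_1,f_2): lcm = x². S = -xy + 7x + 6y² - ½y - 91/2.
  leading term xy: subtract (y)·f_2 from -xy + 7x + 6y² - ½y - 91/2 → 7x + 4y² - 11/2y - 91/2
  leading term x: subtract (-7)·f_2 from 7x + 4y² - 11/2y - 91/2 → 4y² + 17/2y - 21/2
  leading term y²: no divisor's leading term divides it; move 4y² to the remainder.
  leading term y: no divisor's leading term divides it; move 17/2y to the remainder.
  leading term 1: no divisor's leading term divides it; move -21/2 to the remainder.
  remainder 4y² + 17/2y - 21/2 ≠ 0; add h_3 = 4y² + 17/2y - 21/2 to the basis.

The other S-polynomials (S(f_1,h_3), S(f_2,h_3)) all reduce to 0 modulo the current basis, so we have a Gröbner basis.
Inter-reduce: drop elements whose leading term is divisible by another's, tail-reduce, and make monic.
Reduced Gröbner basis: {x - 2y - 5, y² + 17/8y - 21/8}.

Elimination: the polynomial y² + 17/8y - 21/8 lies in the elimination ideal for y, so y ∈ {-3, 7/8}. For each such y, the remaining basis elements (now univariate) give the rest of the solution.
  y = -3: the earlier basis element becomes x + 1 = 0, giving x = -1 — point (-1, -3).
  y = 7/8: the earlier basis element becomes x - 27/4 = 0, giving x = 27/4 — point (27/4, 7/8).
Check: every point annihilates each of the original generators.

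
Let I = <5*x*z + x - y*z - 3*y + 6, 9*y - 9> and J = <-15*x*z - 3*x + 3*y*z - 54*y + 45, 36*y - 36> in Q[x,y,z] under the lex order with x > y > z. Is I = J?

Since reduced Gröbner bases are canonical representatives of ideals under a given ordering, it suffices to compute and compare them.
Buchberger on the first generating set:
f_1 = 5*x*z + x - y*z - 3*y + 6, LT = x*z.
f_2 = 9*y - 9, LT = y.

The S-polynomials (S(f_1,f_2)) all reduce to 0 modulo the current basis, so we have a Gröbner basis.
Inter-reduce: drop elements whose leading term is divisible by another's, tail-reduce, and make monic.
Reduced Gröbner basis: {x*z + 1/5*x - 1/5*z + 3/5, y - 1}.

Buchberger on the second generating set:
h_1 = -15*x*z - 3*x + 3*y*z - 54*y + 45, LT = x*z.
h_2 = 36*y - 36, LT = y.

The S-polynomials (S(h_1,h_2)) all reduce to 0 modulo the current basis, so we have a Gröbner basis.
Inter-reduce: drop elements whose leading term is divisible by another's, tail-reduce, and make monic.
Reduced Gröbner basis: {x*z + 1/5*x - 1/5*z + 3/5, y - 1}.

These coincide, so the ideals are equal.

Yes, the ideals are equal.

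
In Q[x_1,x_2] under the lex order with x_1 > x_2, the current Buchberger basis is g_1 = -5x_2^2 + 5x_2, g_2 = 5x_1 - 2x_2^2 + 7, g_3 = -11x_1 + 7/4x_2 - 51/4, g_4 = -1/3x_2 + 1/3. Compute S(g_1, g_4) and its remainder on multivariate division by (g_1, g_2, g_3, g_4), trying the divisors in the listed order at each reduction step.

S(g_1, g_4) = 0; remainder on division = 0.

lcm(LM(g_1), LM(g_4)) = x_2^2.
S = (lcm/LT(g_1))·g_1 − (lcm/LT(g_4))·g_4 = 0.
Reduce S modulo (g_1, g_2, g_3, g_4) in that order:
The remainder is 0, so this S-polynomial contributes no new basis element.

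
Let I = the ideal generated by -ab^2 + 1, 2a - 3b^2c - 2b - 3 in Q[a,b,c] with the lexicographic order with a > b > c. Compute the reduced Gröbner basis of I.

f_1 = -ab^2 + 1, LT = ab^2.
f_2 = 2a - 3b^2c - 2b - 3, LT = a.

S(f_1,f_2): lcm = ab^2. S = 3/2b^4c + b^3 + 3/2b^2 - 1.
  leading term b^4c: no divisor's leading term divides it; move 3/2b^4c to the remainder.
  leading term b^3: no divisor's leading term divides it; move b^3 to the remainder.
  leading term b^2: no divisor's leading term divides it; move 3/2b^2 to the remainder.
  leading term 1: no divisor's leading term divides it; move -1 to the remainder.
  remainder 3/2b^4c + b^3 + 3/2b^2 - 1 ≠ 0; add g_3 = 3/2b^4c + b^3 + 3/2b^2 - 1 to the basis.

The other S-polynomials (S(f_1,g_3), S(f_2,g_3)) all reduce to 0 modulo the current basis, so we have a Gröbner basis.
Inter-reduce: drop elements whose leading term is divisible by another's, tail-reduce, and make monic.

G = {a - 3/2b^2c - b - 3/2, b^4c + 2/3b^3 + b^2 - 2/3}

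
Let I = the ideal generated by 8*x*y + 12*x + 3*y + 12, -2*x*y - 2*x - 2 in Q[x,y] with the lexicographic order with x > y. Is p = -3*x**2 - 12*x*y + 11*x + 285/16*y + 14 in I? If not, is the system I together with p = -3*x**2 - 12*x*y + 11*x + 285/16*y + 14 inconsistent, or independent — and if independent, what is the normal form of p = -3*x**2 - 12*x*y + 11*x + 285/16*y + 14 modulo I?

-3*x**2 - 12*x*y + 11*x + 285/16*y + 14 lies in I (it reduces to 0).

First compute the reduced Gröbner basis of I by Buchberger's algorithm.
f_1 = 8*x*y + 12*x + 3*y + 12, LT = x*y.
f_2 = -2*x*y - 2*x - 2, LT = x*y.

S(f_1,f_2): lcm = x*y. S = 1/2*x + 3/8*y + 1/2.
  leading term x: no divisor's leading term divides it; move 1/2*x to the remainder.
  leading term y: no divisor's leading term divides it; move 3/8*y to the remainder.
  leading term 1: no divisor's leading term divides it; move 1/2 to the remainder.
  remainder 1/2*x + 3/8*y + 1/2 ≠ 0; add h_3 = 1/2*x + 3/8*y + 1/2 to the basis.

S(f_1,h_3): lcm = x*y. S = 3/2*x - 3/4*y**2 - 5/8*y + 3/2.
  leading term x: subtract (3)·h_3 from 3/2*x - 3/4*y**2 - 5/8*y + 3/2 → -3/4*y**2 - 7/4*y
  leading term y**2: no divisor's leading term divides it; move -3/4*y**2 to the remainder.
  leading term y: no divisor's leading term divides it; move -7/4*y to the remainder.
  remainder -3/4*y**2 - 7/4*y ≠ 0; add h_4 = -3/4*y**2 - 7/4*y to the basis.

The other S-polynomials (S(f_2,h_3), S(f_1,h_4), S(f_2,h_4), S(h_3,h_4)) all reduce to 0 modulo the current basis, so we have a Gröbner basis.
Inter-reduce: drop elements whose leading term is divisible by another's, tail-reduce, and make monic.
Reduced Gröbner basis: {x + 3/4*y + 1, y**2 + 7/3*y}.
Label its elements g_1 = x + 3/4*y + 1, g_2 = y**2 + 7/3*y.

Reduce p = -3*x**2 - 12*x*y + 11*x + 285/16*y + 14 modulo G:
  leading term x**2: subtract (-3*x)·g_1 from -3*x**2 - 12*x*y + 11*x + 285/16*y + 14 → -39/4*x*y + 14*x + 285/16*y + 14
  leading term x*y: subtract (-39/4*y)·g_1 from -39/4*x*y + 14*x + 285/16*y + 14 → 14*x + 117/16*y**2 + 441/16*y + 14
  leading term x: subtract (14)·g_1 from 14*x + 117/16*y**2 + 441/16*y + 14 → 117/16*y**2 + 273/16*y
  leading term y**2: subtract (117/16)·g_2 from 117/16*y**2 + 273/16*y → 0
  normal form = 0.
Since the normal form is 0, p ∈ I.

Ideal membership is decidable via reduction modulo a Gröbner basis.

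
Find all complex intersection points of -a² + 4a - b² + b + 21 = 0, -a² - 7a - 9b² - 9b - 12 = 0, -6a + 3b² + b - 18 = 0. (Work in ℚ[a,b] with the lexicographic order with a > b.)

{(-3, 0)}

Compute a lex Gröbner basis by Buchberger's algorithm.
f_1 = -a² + 4a - b² + b + 21, LT = a².
f_2 = -a² - 7a - 9b² - 9b - 12, LT = a².
f_3 = -6a + 3b² + b - 18, LT = a.

S(f_1,f_2): lcm = a². S = -11a - 8b² - 10b - 33.
  leading term a: subtract (11/6)·f_3 from -11a - 8b² - 10b - 33 → -27/2b² - 71/6b
  leading term b²: no divisor's leading term divides it; move -27/2b² to the remainder.
  leading term b: no divisor's leading term divides it; move -71/6b to the remainder.
  remainder -27/2b² - 71/6b ≠ 0; add h_4 = -27/2b² - 71/6b to the basis.

S(f_1,f_3): lcm = a². S = ½ab² + ⅙ab - 7a + b² - b - 21.
  leading term ab²: subtract (-1/12b²)·f_3 from ½ab² + ⅙ab - 7a + b² - b - 21 → ⅙ab - 7a + ¼b⁴ + 1/12b³ - ½b² - b - 21
  leading term ab: subtract (-1/36b)·f_3 from ⅙ab - 7a + ¼b⁴ + 1/12b³ - ½b² - b - 21 → -7a + ¼b⁴ + ⅙b³ - 17/36b² - 3/2b - 21
  leading term a: subtract (7/6)·f_3 from -7a + ¼b⁴ + ⅙b³ - 17/36b² - 3/2b - 21 → ¼b⁴ + ⅙b³ - 143/36b² - 8/3b
  leading term b⁴: subtract (-1/54b²)·h_4 from ¼b⁴ + ⅙b³ - 143/36b² - 8/3b → -17/324b³ - 143/36b² - 8/3b
  leading term b³: subtract (17/4374b)·h_4 from -17/324b³ - 143/36b² - 8/3b → -25760/6561b² - 8/3b
  leading term b²: subtract (51520/177147)·h_4 from -25760/6561b² - 8/3b → 411784/531441b
  leading term b: no divisor's leading term divides it; move 411784/531441b to the remainder.
  remainder 411784/531441b ≠ 0; add h_5 = 411784/531441b to the basis.

The other S-polynomials (S(f_2,f_3), S(f_1,h_4), S(f_2,h_4), S(f_3,h_4), S(f_1,h_5), S(f_2,h_5), S(f_3,h_5), S(h_4,h_5)) all reduce to 0 modulo the current basis, so we have a Gröbner basis.
Inter-reduce: drop elements whose leading term is divisible by another's, tail-reduce, and make monic.
Reduced Gröbner basis: {a + 3, b}.

Since the basis is lex-ordered, b is univariate in b. Its roots are {0}. Back-substituting each root into the other basis elements fixes the other coordinates.
  b = 0: the earlier basis element becomes a + 3 = 0, giving a = -3 — point (-3, 0).
A lex Gröbner basis triangularizes the system, enabling back-substitution.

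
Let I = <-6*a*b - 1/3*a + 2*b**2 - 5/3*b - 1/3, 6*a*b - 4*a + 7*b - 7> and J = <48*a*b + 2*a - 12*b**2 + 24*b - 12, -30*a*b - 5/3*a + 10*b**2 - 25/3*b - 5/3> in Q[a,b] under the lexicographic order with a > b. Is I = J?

Equality of ideals is decidable: compute both reduced Gröbner bases (unique for the ordering) and check whether they agree.
Buchberger on the first generating set:
f_1 = -6*a*b - 1/3*a + 2*b**2 - 5/3*b - 1/3, LT = a*b.
f_2 = 6*a*b - 4*a + 7*b - 7, LT = a*b.

S(f_1,f_2): lcm = a*b. S = 13/18*a - 1/3*b**2 - 8/9*b + 11/9.
  leading term a: no divisor's leading term divides it; move 13/18*a to the remainder.
  leading term b**2: no divisor's leading term divides it; move -1/3*b**2 to the remainder.
  leading term b: no divisor's leading term divides it; move -8/9*b to the remainder.
  leading term 1: no divisor's leading term divides it; move 11/9 to the remainder.
  remainder 13/18*a - 1/3*b**2 - 8/9*b + 11/9 ≠ 0; add g_3 = 13/18*a - 1/3*b**2 - 8/9*b + 11/9 to the basis.

S(f_1,g_3): lcm = a*b. S = 1/18*a + 6/13*b**3 + 35/39*b**2 - 331/234*b + 1/18.
  leading term a: subtract (1/13)·g_3 from 1/18*a + 6/13*b**3 + 35/39*b**2 - 331/234*b + 1/18 → 6/13*b**3 + 12/13*b**2 - 35/26*b - 1/26
  leading term b**3: no divisor's leading term divides it; move 6/13*b**3 to the remainder.
  leading term b**2: no divisor's leading term divides it; move 12/13*b**2 to the remainder.
  leading term b: no divisor's leading term divides it; move -35/26*b to the remainder.
  leading term 1: no divisor's leading term divides it; move -1/26 to the remainder.
  remainder 6/13*b**3 + 12/13*b**2 - 35/26*b - 1/26 ≠ 0; add g_4 = 6/13*b**3 + 12/13*b**2 - 35/26*b - 1/26 to the basis.

The other S-polynomials (S(f_2,g_3), S(f_1,g_4), S(f_2,g_4), S(g_3,g_4)) all reduce to 0 modulo the current basis, so we have a Gröbner basis.
Inter-reduce: drop elements whose leading term is divisible by another's, tail-reduce, and make monic.
Reduced Gröbner basis: {a - 6/13*b**2 - 16/13*b + 22/13, b**3 + 2*b**2 - 35/12*b - 1/12}.

Buchberger on the second generating set:
h_1 = 48*a*b + 2*a - 12*b**2 + 24*b - 12, LT = a*b.
h_2 = -30*a*b - 5/3*a + 10*b**2 - 25/3*b - 5/3, LT = a*b.

S(h_1,h_2): lcm = a*b. S = -1/72*a + 1/12*b**2 + 2/9*b - 11/36.
  leading term a: no divisor's leading term divides it; move -1/72*a to the remainder.
  leading term b**2: no divisor's leading term divides it; move 1/12*b**2 to the remainder.
  leading term b: no divisor's leading term divides it; move 2/9*b to the remainder.
  leading term 1: no divisor's leading term divides it; move -11/36 to the remainder.
  remainder -1/72*a + 1/12*b**2 + 2/9*b - 11/36 ≠ 0; add k_3 = -1/72*a + 1/12*b**2 + 2/9*b - 11/36 to the basis.

S(h_1,k_3): lcm = a*b. S = 1/24*a + 6*b**3 + 63/4*b**2 - 43/2*b - 1/4.
  leading term a: subtract (-3)·k_3 from 1/24*a + 6*b**3 + 63/4*b**2 - 43/2*b - 1/4 → 6*b**3 + 16*b**2 - 125/6*b - 7/6
  leading term b**3: no divisor's leading term divides it; move 6*b**3 to the remainder.
  leading term b**2: no divisor's leading term divides it; move 16*b**2 to the remainder.
  leading term b: no divisor's leading term divides it; move -125/6*b to the remainder.
  leading term 1: no divisor's leading term divides it; move -7/6 to the remainder.
  remainder 6*b**3 + 16*b**2 - 125/6*b - 7/6 ≠ 0; add k_4 = 6*b**3 + 16*b**2 - 125/6*b - 7/6 to the basis.

The other S-polynomials (S(h_2,k_3), S(h_1,k_4), S(h_2,k_4), S(k_3,k_4)) all reduce to 0 modulo the current basis, so we have a Gröbner basis.
Inter-reduce: drop elements whose leading term is divisible by another's, tail-reduce, and make monic.
Reduced Gröbner basis: {a - 6*b**2 - 16*b + 22, b**3 + 8/3*b**2 - 125/36*b - 7/36}.

These differ, so the ideals are not equal.

No, the ideals differ.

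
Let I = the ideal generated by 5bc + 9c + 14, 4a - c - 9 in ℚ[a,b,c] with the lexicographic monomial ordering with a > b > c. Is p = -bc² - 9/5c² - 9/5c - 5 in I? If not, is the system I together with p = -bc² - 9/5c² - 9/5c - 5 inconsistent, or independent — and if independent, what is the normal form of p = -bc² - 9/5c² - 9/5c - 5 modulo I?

First compute the reduced Gröbner basis of I by Buchberger's algorithm.
f_1 = 5bc + 9c + 14, LT = bc.
f_2 = 4a - c - 9, LT = a.

S(f_1,f_2): leading monomials are coprime, so the S-polynomial reduces to 0 (Buchberger's first criterion).
Every S-polynomial of the final basis reduces to 0, so we have a Gröbner basis.
Inter-reduce: drop elements whose leading term is divisible by another's, tail-reduce, and make monic.
Reduced Gröbner basis: {a - ¼c - 9/4, bc + 9/5c + 14/5}.
Label its elements g_1 = a - ¼c - 9/4, g_2 = bc + 9/5c + 14/5.

Reduce p = -bc² - 9/5c² - 9/5c - 5 modulo G:
  leading term bc²: subtract (-c)·g_2 from -bc² - 9/5c² - 9/5c - 5 → c - 5
  leading term c: no divisor's leading term divides it; move c to the remainder.
  leading term 1: no divisor's leading term divides it; move -5 to the remainder.
  normal form = c - 5.
The normal form is nonzero, so p ∉ I. Since p minus its normal form lies in I, I + (p) = I + (r) where r = c - 5; decide whether this ideal is the whole ring.
Run Buchberger on G together with r (pairs among the g_i already reduce to 0 since G is a Gröbner basis):
g_1 = a - ¼c - 9/4, LT = a.
g_2 = bc + 9/5c + 14/5, LT = bc.
r = c - 5, LT = c.

S(g_1,g_2): leading monomials are coprime, so the S-polynomial reduces to 0 (Buchberger's first criterion).
S(g_1,r): leading monomials are coprime, so the S-polynomial reduces to 0 (Buchberger's first criterion).
S(g_2,r): lcm = bc. S = 5b + 9/5c + 14/5.
  leading term b: no divisor's leading term divides it; move 5b to the remainder.
  leading term c: subtract (9/5)·r from 9/5c + 14/5 → 59/5
  leading term 1: no divisor's leading term divides it; move 59/5 to the remainder.
  remainder 5b + 59/5 ≠ 0; add m_4 = 5b + 59/5 to the basis.

S(g_1,m_4): leading monomials are coprime, so the S-polynomial reduces to 0 (Buchberger's first criterion).
S(g_2,m_4): lcm = bc. S = -14/25c + 14/5.
  leading term c: subtract (-14/25)·r from -14/25c + 14/5 → 0
  remainder 0.

S(r,m_4): leading monomials are coprime, so the S-polynomial reduces to 0 (Buchberger's first criterion).
Every S-polynomial of the final basis reduces to 0, so we have a Gröbner basis.
Inter-reduce: drop elements whose leading term is divisible by another's, tail-reduce, and make monic.
Reduced Gröbner basis: {a - 7/2, b + 59/25, c - 5}.
The reduced Gröbner basis of I + (p) is {a - 7/2, b + 59/25, c - 5} ≠ {1}, a proper ideal, so the enlarged system stays consistent: p is independent of I, with normal form c - 5.

-bc² - 9/5c² - 9/5c - 5 is independent of I; its normal form modulo I is c - 5.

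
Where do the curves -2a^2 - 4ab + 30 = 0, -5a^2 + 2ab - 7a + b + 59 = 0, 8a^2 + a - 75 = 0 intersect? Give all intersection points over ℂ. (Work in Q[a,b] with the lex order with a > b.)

{(3, 1)}

Compute a lex Gröbner basis by Buchberger's algorithm.
f_1 = -2a^2 - 4ab + 30, LT = a^2.
f_2 = -5a^2 + 2ab - 7a + b + 59, LT = a^2.
f_3 = 8a^2 + a - 75, LT = a^2.

S(f_1,f_2): lcm = a^2. S = 12/5ab - 7/5a + 1/5b - 16/5.
  leading term ab: no divisor's leading term divides it; move 12/5ab to the remainder.
  leading term a: no divisor's leading term divides it; move -7/5a to the remainder.
  leading term b: no divisor's leading term divides it; move 1/5b to the remainder.
  leading term 1: no divisor's leading term divides it; move -16/5 to the remainder.
  remainder 12/5ab - 7/5a + 1/5b - 16/5 ≠ 0; add h_4 = 12/5ab - 7/5a + 1/5b - 16/5 to the basis.

S(f_1,f_3): lcm = a^2. S = 2ab - 1/8a - 45/8.
  leading term ab: subtract (5/6)·h_4 from 2ab - 1/8a - 45/8 → 25/24a - 1/6b - 71/24
  leading term a: no divisor's leading term divides it; move 25/24a to the remainder.
  leading term b: no divisor's leading term divides it; move -1/6b to the remainder.
  leading term 1: no divisor's leading term divides it; move -71/24 to the remainder.
  remainder 25/24a - 1/6b - 71/24 ≠ 0; add h_5 = 25/24a - 1/6b - 71/24 to the basis.

S(f_1,h_4): lcm = a^2b. S = 7/12a^2 + 2ab^2 - 1/12ab + 4/3a - 15b.
  leading term a^2: subtract (-7/24)·f_1 from 7/12a^2 + 2ab^2 - 1/12ab + 4/3a - 15b → 2ab^2 - 5/4ab + 4/3a - 15b + 35/4
  leading term ab^2: subtract (5/6b)·h_4 from 2ab^2 - 5/4ab + 4/3a - 15b + 35/4 → -1/12ab + 4/3a - 1/6b^2 - 37/3b + 35/4
  leading term ab: subtract (-5/144)·h_4 from -1/12ab + 4/3a - 1/6b^2 - 37/3b + 35/4 → 185/144a - 1/6b^2 - 1775/144b + 311/36
  leading term a: subtract (37/30)·h_5 from 185/144a - 1/6b^2 - 1775/144b + 311/36 → -1/6b^2 - 2909/240b + 983/80
  leading term b^2: no divisor's leading term divides it; move -1/6b^2 to the remainder.
  leading term b: no divisor's leading term divides it; move -2909/240b to the remainder.
  leading term 1: no divisor's leading term divides it; move 983/80 to the remainder.
  remainder -1/6b^2 - 2909/240b + 983/80 ≠ 0; add h_6 = -1/6b^2 - 2909/240b + 983/80 to the basis.

S(f_3,h_4): lcm = a^2b. S = 7/12a^2 + 1/24ab + 4/3a - 75/8b.
  leading term a^2: subtract (-7/24)·f_1 from 7/12a^2 + 1/24ab + 4/3a - 75/8b → -9/8ab + 4/3a - 75/8b + 35/4
  leading term ab: subtract (-15/32)·h_4 from -9/8ab + 4/3a - 75/8b + 35/4 → 65/96a - 297/32b + 29/4
  leading term a: subtract (13/20)·h_5 from 65/96a - 297/32b + 29/4 → -4403/480b + 4403/480
  leading term b: no divisor's leading term divides it; move -4403/480b to the remainder.
  leading term 1: no divisor's leading term divides it; move 4403/480 to the remainder.
  remainder -4403/480b + 4403/480 ≠ 0; add h_7 = -4403/480b + 4403/480 to the basis.

The other S-polynomials (S(f_2,f_3), S(f_2,h_4), S(f_1,h_5), S(f_2,h_5), S(f_3,h_5), S(h_4,h_5), S(f_1,h_6), S(f_2,h_6), S(f_3,h_6), S(h_4,h_6), S(h_5,h_6), S(f_1,h_7), S(f_2,h_7), S(f_3,h_7), S(h_4,h_7), S(h_5,h_7), S(h_6,h_7)) all reduce to 0 modulo the current basis, so we have a Gröbner basis.
Inter-reduce: drop elements whose leading term is divisible by another's, tail-reduce, and make monic.
Reduced Gröbner basis: {a - 3, b - 1}.

From the last basis element, b - 1 = 0, so b takes values in {1}. Each choice, substituted upward through the basis, yields the corresponding point(s) of the solution set.
  b = 1: the earlier basis element becomes a - 3 = 0, giving a = 3 — point (3, 1).
Check: every point annihilates each of the original generators.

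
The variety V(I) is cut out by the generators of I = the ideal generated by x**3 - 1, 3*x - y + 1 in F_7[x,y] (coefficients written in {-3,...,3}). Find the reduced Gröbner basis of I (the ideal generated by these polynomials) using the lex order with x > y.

G = {x + 2*y - 2, y**3 - 3*y**2 + 3*y}

This is the nonlinear analogue of row-reducing a linear system.

f_1 = x**3 - 1, LT = x**3.
f_2 = 3*x - y + 1, LT = x.

S(f_1,f_2): lcm = x**3. S = -2*x**2*y + 2*x**2 - 1.
  reduce S modulo (f_1, f_2):
  remainder -y**3 + 3*y**2 - 3*y ≠ 0; add g_3 = -y**3 + 3*y**2 - 3*y to the basis.

The other S-polynomials (S(f_1,g_3), S(f_2,g_3)) all reduce to 0 modulo the current basis, so we have a Gröbner basis.
Inter-reduce: drop elements whose leading term is divisible by another's, tail-reduce, and make monic.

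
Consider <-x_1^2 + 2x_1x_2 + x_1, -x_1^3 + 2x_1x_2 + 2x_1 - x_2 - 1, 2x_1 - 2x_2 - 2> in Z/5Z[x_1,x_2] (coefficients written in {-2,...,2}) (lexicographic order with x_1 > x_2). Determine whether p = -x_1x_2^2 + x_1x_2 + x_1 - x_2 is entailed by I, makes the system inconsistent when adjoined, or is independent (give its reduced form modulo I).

Adjoining -x_1x_2^2 + x_1x_2 + x_1 - x_2 makes the ideal the whole ring: the system is inconsistent.

First compute the reduced Gröbner basis of I by Buchberger's algorithm.
f_1 = -x_1^2 + 2x_1x_2 + x_1, LT = x_1^2.
f_2 = -x_1^3 + 2x_1x_2 + 2x_1 - x_2 - 1, LT = x_1^3.
f_3 = 2x_1 - 2x_2 - 2, LT = x_1.

S(f_1,f_2): lcm = x_1^3. S = -2x_1^2x_2 - x_1^2 + 2x_1x_2 + 2x_1 - x_2 - 1.
  reduce S modulo (f_1, f_2, f_3):
  remainder x_2^3 - x_2^2 - 2x_2 ≠ 0; add h_4 = x_2^3 - x_2^2 - 2x_2 to the basis.

S(f_1,f_3): lcm = x_1^2. S = -x_1x_2.
  reduce S modulo (f_1, f_2, f_3, h_4):
  remainder -x_2^2 - x_2 ≠ 0; add h_5 = -x_2^2 - x_2 to the basis.

The other S-polynomials (S(f_2,f_3), S(f_1,h_4), S(f_2,h_4), S(f_3,h_4), S(f_1,h_5), S(f_2,h_5), S(f_3,h_5), S(h_4,h_5)) all reduce to 0 modulo the current basis, so we have a Gröbner basis.
Inter-reduce: drop elements whose leading term is divisible by another's, tail-reduce, and make monic.
Reduced Gröbner basis: {x_1 - x_2 - 1, x_2^2 + x_2}.
Label its elements g_1 = x_1 - x_2 - 1, g_2 = x_2^2 + x_2.

Reduce p = -x_1x_2^2 + x_1x_2 + x_1 - x_2 modulo G:
  leading term x_1x_2^2: subtract (-x_2^2)·g_1 from -x_1x_2^2 + x_1x_2 + x_1 - x_2 → x_1x_2 + x_1 - x_2^3 - x_2^2 - x_2
  leading term x_1x_2: subtract (x_2)·g_1 from x_1x_2 + x_1 - x_2^3 - x_2^2 - x_2 → x_1 - x_2^3
  leading term x_1: subtract (1)·g_1 from x_1 - x_2^3 → -x_2^3 + x_2 + 1
  leading term x_2^3: subtract (-x_2)·g_2 from -x_2^3 + x_2 + 1 → x_2^2 + x_2 + 1
  leading term x_2^2: subtract (1)·g_2 from x_2^2 + x_2 + 1 → 1
  leading term 1: no divisor's leading term divides it; move 1 to the remainder.
  normal form = 1.
The normal form is nonzero, so p ∉ I. Since p minus its normal form lies in I, I + (p) = I + (r) where r = 1; decide whether this ideal is the whole ring.
Here r = 1 is a nonzero constant, hence a unit: 1 ∈ I + (p), the Gröbner basis of I + (p) is {1}, and the enlarged system has no common solution — adjoining p is inconsistent.

Ideal membership is decidable via reduction modulo a Gröbner basis.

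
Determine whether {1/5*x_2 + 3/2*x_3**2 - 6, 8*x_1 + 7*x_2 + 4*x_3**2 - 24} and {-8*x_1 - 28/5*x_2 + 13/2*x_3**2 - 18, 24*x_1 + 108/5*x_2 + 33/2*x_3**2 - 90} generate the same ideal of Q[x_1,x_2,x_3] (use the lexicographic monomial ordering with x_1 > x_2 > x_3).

Yes, the ideals are equal.

Two ideals are equal iff their reduced Gröbner bases coincide (the reduced basis is unique for a fixed ordering).
Buchberger on the first generating set:
f_1 = 1/5*x_2 + 3/2*x_3**2 - 6, LT = x_2.
f_2 = 8*x_1 + 7*x_2 + 4*x_3**2 - 24, LT = x_1.

The S-polynomials (S(f_1,f_2)) all reduce to 0 modulo the current basis, so we have a Gröbner basis.
Inter-reduce: drop elements whose leading term is divisible by another's, tail-reduce, and make monic.
Reduced Gröbner basis: {x_1 - 97/16*x_3**2 + 93/4, x_2 + 15/2*x_3**2 - 30}.

Buchberger on the second generating set:
h_1 = -8*x_1 - 28/5*x_2 + 13/2*x_3**2 - 18, LT = x_1.
h_2 = 24*x_1 + 108/5*x_2 + 33/2*x_3**2 - 90, LT = x_1.

S(h_1,h_2): lcm = x_1. S = -1/5*x_2 - 3/2*x_3**2 + 6.
  leading term x_2: no divisor's leading term divides it; move -1/5*x_2 to the remainder.
  leading term x_3**2: no divisor's leading term divides it; move -3/2*x_3**2 to the remainder.
  leading term 1: no divisor's leading term divides it; move 6 to the remainder.
  remainder -1/5*x_2 - 3/2*x_3**2 + 6 ≠ 0; add k_3 = -1/5*x_2 - 3/2*x_3**2 + 6 to the basis.

The other S-polynomials (S(h_1,k_3), S(h_2,k_3)) all reduce to 0 modulo the current basis, so we have a Gröbner basis.
Inter-reduce: drop elements whose leading term is divisible by another's, tail-reduce, and make monic.
Reduced Gröbner basis: {x_1 - 97/16*x_3**2 + 93/4, x_2 + 15/2*x_3**2 - 30}.

These coincide, so the ideals are equal.
The choice of monomial ordering does not affect the verdict — as long as both bases are computed under the same ordering, their equality decides ideal equality.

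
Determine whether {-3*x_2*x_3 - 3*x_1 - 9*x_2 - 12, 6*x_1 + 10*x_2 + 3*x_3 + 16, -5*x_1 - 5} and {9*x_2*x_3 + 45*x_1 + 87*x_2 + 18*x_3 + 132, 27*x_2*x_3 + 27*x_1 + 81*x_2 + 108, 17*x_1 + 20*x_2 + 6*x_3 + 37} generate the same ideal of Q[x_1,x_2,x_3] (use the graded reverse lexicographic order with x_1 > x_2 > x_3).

Yes, the ideals are equal.

Since reduced Gröbner bases are canonical representatives of ideals under a given ordering, it suffices to compute and compare them.
Buchberger on the first generating set:
f_1 = -3*x_2*x_3 - 3*x_1 - 9*x_2 - 12, LT = x_2*x_3.
f_2 = 6*x_1 + 10*x_2 + 3*x_3 + 16, LT = x_1.
f_3 = -5*x_1 - 5, LT = x_1.

S(f_2,f_3): lcm = x_1. S = 5/3*x_2 + 1/2*x_3 + 5/3.
  leading term x_2: no divisor's leading term divides it; move 5/3*x_2 to the remainder.
  leading term x_3: no divisor's leading term divides it; move 1/2*x_3 to the remainder.
  leading term 1: no divisor's leading term divides it; move 5/3 to the remainder.
  remainder 5/3*x_2 + 1/2*x_3 + 5/3 ≠ 0; add g_4 = 5/3*x_2 + 1/2*x_3 + 5/3 to the basis.

S(f_1,g_4): lcm = x_2*x_3. S = -3/10*x_3**2 + x_1 + 3*x_2 - x_3 + 4.
  leading term x_3**2: no divisor's leading term divides it; move -3/10*x_3**2 to the remainder.
  leading term x_1: subtract (1/6)·f_2 from x_1 + 3*x_2 - x_3 + 4 → 4/3*x_2 - 3/2*x_3 + 4/3
  leading term x_2: subtract (4/5)·g_4 from 4/3*x_2 - 3/2*x_3 + 4/3 → -19/10*x_3
  leading term x_3: no divisor's leading term divides it; move -19/10*x_3 to the remainder.
  remainder -3/10*x_3**2 - 19/10*x_3 ≠ 0; add g_5 = -3/10*x_3**2 - 19/10*x_3 to the basis.

The other S-polynomials (S(f_1,f_2), S(f_1,f_3), S(f_2,g_4), S(f_3,g_4), S(f_1,g_5), S(f_2,g_5), S(f_3,g_5), S(g_4,g_5)) all reduce to 0 modulo the current basis, so we have a Gröbner basis.
Inter-reduce: drop elements whose leading term is divisible by another's, tail-reduce, and make monic.
Reduced Gröbner basis: {x_3**2 + 19/3*x_3, x_1 + 1, x_2 + 3/10*x_3 + 1}.

Buchberger on the second generating set:
h_1 = 9*x_2*x_3 + 45*x_1 + 87*x_2 + 18*x_3 + 132, LT = x_2*x_3.
h_2 = 27*x_2*x_3 + 27*x_1 + 81*x_2 + 108, LT = x_2*x_3.
h_3 = 17*x_1 + 20*x_2 + 6*x_3 + 37, LT = x_1.

S(h_1,h_2): lcm = x_2*x_3. S = 4*x_1 + 20/3*x_2 + 2*x_3 + 32/3.
  leading term x_1: subtract (4/17)·h_3 from 4*x_1 + 20/3*x_2 + 2*x_3 + 32/3 → 100/51*x_2 + 10/17*x_3 + 100/51
  leading term x_2: no divisor's leading term divides it; move 100/51*x_2 to the remainder.
  leading term x_3: no divisor's leading term divides it; move 10/17*x_3 to the remainder.
  leading term 1: no divisor's leading term divides it; move 100/51 to the remainder.
  remainder 100/51*x_2 + 10/17*x_3 + 100/51 ≠ 0; add k_4 = 100/51*x_2 + 10/17*x_3 + 100/51 to the basis.

S(h_1,k_4): lcm = x_2*x_3. S = -3/10*x_3**2 + 5*x_1 + 29/3*x_2 + x_3 + 44/3.
  leading term x_3**2: no divisor's leading term divides it; move -3/10*x_3**2 to the remainder.
  leading term x_1: subtract (5/17)·h_3 from 5*x_1 + 29/3*x_2 + x_3 + 44/3 → 193/51*x_2 - 13/17*x_3 + 193/51
  leading term x_2: subtract (193/100)·k_4 from 193/51*x_2 - 13/17*x_3 + 193/51 → -19/10*x_3
  leading term x_3: no divisor's leading term divides it; move -19/10*x_3 to the remainder.
  remainder -3/10*x_3**2 - 19/10*x_3 ≠ 0; add k_5 = -3/10*x_3**2 - 19/10*x_3 to the basis.

The other S-polynomials (S(h_1,h_3), S(h_2,h_3), S(h_2,k_4), S(h_3,k_4), S(h_1,k_5), S(h_2,k_5), S(h_3,k_5), S(k_4,k_5)) all reduce to 0 modulo the current basis, so we have a Gröbner basis.
Inter-reduce: drop elements whose leading term is divisible by another's, tail-reduce, and make monic.
Reduced Gröbner basis: {x_3**2 + 19/3*x_3, x_1 + 1, x_2 + 3/10*x_3 + 1}.

These coincide, so the ideals are equal.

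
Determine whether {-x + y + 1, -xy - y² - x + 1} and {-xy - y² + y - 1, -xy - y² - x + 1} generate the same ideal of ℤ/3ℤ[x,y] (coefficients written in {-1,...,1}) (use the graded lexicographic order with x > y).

Two ideals are equal iff their reduced Gröbner bases coincide (the reduced basis is unique for a fixed ordering).
Buchberger on the first generating set:
f_1 = -x + y + 1, LT = x.
f_2 = -xy - y² - x + 1, LT = xy.

S(f_1,f_2): lcm = xy. S = y² - x - y + 1.
  leading term y²: no divisor's leading term divides it; move y² to the remainder.
  leading term x: subtract (1)·f_1 from -x - y + 1 → y
  leading term y: no divisor's leading term divides it; move y to the remainder.
  remainder y² + y ≠ 0; add g_3 = y² + y to the basis.

The other S-polynomials (S(f_1,g_3), S(f_2,g_3)) all reduce to 0 modulo the current basis, so we have a Gröbner basis.
Inter-reduce: drop elements whose leading term is divisible by another's, tail-reduce, and make monic.
Reduced Gröbner basis: {y² + y, x - y - 1}.

Buchberger on the second generating set:
h_1 = -xy - y² + y - 1, LT = xy.
h_2 = -xy - y² - x + 1, LT = xy.

S(h_1,h_2): lcm = xy. S = -x - y - 1.
  leading term x: no divisor's leading term divides it; move -x to the remainder.
  leading term y: no divisor's leading term divides it; move -y to the remainder.
  leading term 1: no divisor's leading term divides it; move -1 to the remainder.
  remainder -x - y - 1 ≠ 0; add k_3 = -x - y - 1 to the basis.

S(h_1,k_3): lcm = xy. S = y + 1.
  leading term y: no divisor's leading term divides it; move y to the remainder.
  leading term 1: no divisor's leading term divides it; move 1 to the remainder.
  remainder y + 1 ≠ 0; add k_4 = y + 1 to the basis.

The other S-polynomials (S(h_2,k_3), S(h_1,k_4), S(h_2,k_4), S(k_3,k_4)) all reduce to 0 modulo the current basis, so we have a Gröbner basis.
Inter-reduce: drop elements whose leading term is divisible by another's, tail-reduce, and make monic.
Reduced Gröbner basis: {x, y + 1}.

These differ, so the ideals are not equal.
The same test decides containment: I ⊆ J iff every generator of I reduces to 0 modulo a Gröbner basis of J.

No, the ideals differ.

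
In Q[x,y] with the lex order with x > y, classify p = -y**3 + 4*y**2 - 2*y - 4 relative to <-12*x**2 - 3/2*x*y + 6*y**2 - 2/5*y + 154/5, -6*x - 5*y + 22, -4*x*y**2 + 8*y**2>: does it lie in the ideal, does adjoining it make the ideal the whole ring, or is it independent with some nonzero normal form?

-y**3 + 4*y**2 - 2*y - 4 lies in I (it reduces to 0).

First compute the reduced Gröbner basis of I by Buchberger's algorithm.
f_1 = -12*x**2 - 3/2*x*y + 6*y**2 - 2/5*y + 154/5, LT = x**2.
f_2 = -6*x - 5*y + 22, LT = x.
f_3 = -4*x*y**2 + 8*y**2, LT = x*y**2.

S(f_1,f_2): lcm = x**2. S = -17/24*x*y + 11/3*x - 1/2*y**2 + 1/30*y - 77/30.
  leading term x*y: subtract (17/144*y)·f_2 from -17/24*x*y + 11/3*x - 1/2*y**2 + 1/30*y - 77/30 → 11/3*x + 13/144*y**2 - 923/360*y - 77/30
  leading term x: subtract (-11/18)·f_2 from 11/3*x + 13/144*y**2 - 923/360*y - 77/30 → 13/144*y**2 - 2023/360*y + 979/90
  leading term y**2: no divisor's leading term divides it; move 13/144*y**2 to the remainder.
  leading term y: no divisor's leading term divides it; move -2023/360*y to the remainder.
  leading term 1: no divisor's leading term divides it; move 979/90 to the remainder.
  remainder 13/144*y**2 - 2023/360*y + 979/90 ≠ 0; add h_4 = 13/144*y**2 - 2023/360*y + 979/90 to the basis.

S(f_1,f_3): lcm = x**2*y**2. S = 1/8*x*y**3 + 2*x*y**2 - 1/2*y**4 + 1/30*y**3 - 77/30*y**2.
  leading term x*y**3: subtract (-1/48*y**3)·f_2 from 1/8*x*y**3 + 2*x*y**2 - 1/2*y**4 + 1/30*y**3 - 77/30*y**2 → 2*x*y**2 - 29/48*y**4 + 59/120*y**3 - 77/30*y**2
  leading term x*y**2: subtract (-1/3*y**2)·f_2 from 2*x*y**2 - 29/48*y**4 + 59/120*y**3 - 77/30*y**2 → -29/48*y**4 - 47/40*y**3 + 143/30*y**2
  leading term y**4: subtract (-87/13*y**2)·h_4 from -29/48*y**4 - 47/40*y**3 + 143/30*y**2 → -3025/78*y**3 + 3025/39*y**2
  leading term y**3: subtract (-72600/169*y)·h_4 from -3025/78*y**3 + 3025/39*y**2 → -1184590/507*y**2 + 2369180/507*y
  leading term y**2: subtract (-56860320/2197)·h_4 from -1184590/507*y**2 + 2369180/507*y → -927770888/6591*y + 1855541776/6591
  leading term y: no divisor's leading term divides it; move -927770888/6591*y to the remainder.
  leading term 1: no divisor's leading term divides it; move 1855541776/6591 to the remainder.
  remainder -927770888/6591*y + 1855541776/6591 ≠ 0; add h_5 = -927770888/6591*y + 1855541776/6591 to the basis.

The other S-polynomials (S(f_2,f_3), S(f_1,h_4), S(f_2,h_4), S(f_3,h_4), S(f_1,h_5), S(f_2,h_5), S(f_3,h_5), S(h_4,h_5)) all reduce to 0 modulo the current basis, so we have a Gröbner basis.
Inter-reduce: drop elements whose leading term is divisible by another's, tail-reduce, and make monic.
Reduced Gröbner basis: {x - 2, y - 2}.
Label its elements g_1 = x - 2, g_2 = y - 2.

Reduce p = -y**3 + 4*y**2 - 2*y - 4 modulo G:
  leading term y**3: subtract (-y**2)·g_2 from -y**3 + 4*y**2 - 2*y - 4 → 2*y**2 - 2*y - 4
  leading term y**2: subtract (2*y)·g_2 from 2*y**2 - 2*y - 4 → 2*y - 4
  leading term y: subtract (2)·g_2 from 2*y - 4 → 0
  normal form = 0.
Since the normal form is 0, p ∈ I.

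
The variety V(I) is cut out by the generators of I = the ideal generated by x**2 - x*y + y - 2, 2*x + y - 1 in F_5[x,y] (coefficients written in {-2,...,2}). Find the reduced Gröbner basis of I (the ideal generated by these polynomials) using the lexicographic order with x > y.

G = {x - 2*y + 2, y**2 + 1}

f_1 = x**2 - x*y + y - 2, LT = x**2.
f_2 = 2*x + y - 1, LT = x.

S(f_1,f_2): lcm = x**2. S = x*y - 2*x + y - 2.
  reduce S modulo (f_1, f_2):
  remainder 2*y**2 + 2 ≠ 0; add g_3 = 2*y**2 + 2 to the basis.

The other S-polynomials (S(f_1,g_3), S(f_2,g_3)) all reduce to 0 modulo the current basis, so we have a Gröbner basis.
Inter-reduce: drop elements whose leading term is divisible by another's, tail-reduce, and make monic.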